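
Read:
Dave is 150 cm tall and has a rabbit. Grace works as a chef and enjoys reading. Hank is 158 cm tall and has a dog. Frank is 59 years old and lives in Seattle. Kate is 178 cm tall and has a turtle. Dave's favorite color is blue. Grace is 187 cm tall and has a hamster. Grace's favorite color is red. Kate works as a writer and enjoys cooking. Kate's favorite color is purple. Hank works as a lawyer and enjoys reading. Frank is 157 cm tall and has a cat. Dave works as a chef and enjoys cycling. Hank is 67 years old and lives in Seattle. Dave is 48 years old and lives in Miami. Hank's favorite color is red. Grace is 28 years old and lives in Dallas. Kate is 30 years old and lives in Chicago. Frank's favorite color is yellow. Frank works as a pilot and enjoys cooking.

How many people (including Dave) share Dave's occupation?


Dave is a chef. Count = 2

2


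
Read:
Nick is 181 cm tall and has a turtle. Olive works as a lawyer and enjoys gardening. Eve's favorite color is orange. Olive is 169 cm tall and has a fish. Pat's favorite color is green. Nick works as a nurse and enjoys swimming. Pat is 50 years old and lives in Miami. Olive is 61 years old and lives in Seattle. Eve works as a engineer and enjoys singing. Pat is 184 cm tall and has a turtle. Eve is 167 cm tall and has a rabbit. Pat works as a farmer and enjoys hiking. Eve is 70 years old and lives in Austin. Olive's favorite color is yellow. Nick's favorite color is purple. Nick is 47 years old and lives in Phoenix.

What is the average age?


Sum=228, n=4, avg=57

57


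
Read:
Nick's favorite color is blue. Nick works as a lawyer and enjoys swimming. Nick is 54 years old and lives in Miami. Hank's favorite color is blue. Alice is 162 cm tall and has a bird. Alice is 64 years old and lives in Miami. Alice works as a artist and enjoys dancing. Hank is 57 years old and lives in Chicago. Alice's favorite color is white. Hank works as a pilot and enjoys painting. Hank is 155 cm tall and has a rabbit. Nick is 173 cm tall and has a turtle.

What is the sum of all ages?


57+54+64 = 175

175


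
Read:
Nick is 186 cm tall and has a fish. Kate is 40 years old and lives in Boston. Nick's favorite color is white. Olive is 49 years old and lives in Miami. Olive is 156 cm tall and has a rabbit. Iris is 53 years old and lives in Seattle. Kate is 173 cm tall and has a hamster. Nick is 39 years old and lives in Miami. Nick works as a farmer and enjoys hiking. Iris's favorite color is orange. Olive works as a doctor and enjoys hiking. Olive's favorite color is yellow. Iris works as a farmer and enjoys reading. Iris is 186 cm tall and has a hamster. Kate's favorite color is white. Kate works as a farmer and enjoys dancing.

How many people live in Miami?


Count in Miami: 2

2


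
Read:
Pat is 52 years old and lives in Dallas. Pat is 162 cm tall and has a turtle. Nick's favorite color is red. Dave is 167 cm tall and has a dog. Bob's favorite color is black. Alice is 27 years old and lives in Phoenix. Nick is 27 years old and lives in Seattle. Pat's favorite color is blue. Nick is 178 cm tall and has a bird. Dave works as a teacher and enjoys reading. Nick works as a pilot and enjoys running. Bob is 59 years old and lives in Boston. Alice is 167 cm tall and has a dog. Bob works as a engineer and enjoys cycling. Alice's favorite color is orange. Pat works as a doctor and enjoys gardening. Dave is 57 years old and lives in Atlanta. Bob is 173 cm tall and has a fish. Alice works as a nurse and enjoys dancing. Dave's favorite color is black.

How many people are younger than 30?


Filter: 2

2


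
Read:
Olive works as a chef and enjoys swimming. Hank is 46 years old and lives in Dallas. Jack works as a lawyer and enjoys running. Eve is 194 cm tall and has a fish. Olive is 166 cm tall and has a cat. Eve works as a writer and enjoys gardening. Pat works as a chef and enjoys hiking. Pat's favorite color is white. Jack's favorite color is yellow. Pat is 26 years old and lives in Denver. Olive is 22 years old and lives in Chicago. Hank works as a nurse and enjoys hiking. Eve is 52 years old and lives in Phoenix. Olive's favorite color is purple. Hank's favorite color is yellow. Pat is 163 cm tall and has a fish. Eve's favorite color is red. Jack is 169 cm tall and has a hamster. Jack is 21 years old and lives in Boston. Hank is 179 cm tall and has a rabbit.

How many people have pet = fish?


Count: 2

2


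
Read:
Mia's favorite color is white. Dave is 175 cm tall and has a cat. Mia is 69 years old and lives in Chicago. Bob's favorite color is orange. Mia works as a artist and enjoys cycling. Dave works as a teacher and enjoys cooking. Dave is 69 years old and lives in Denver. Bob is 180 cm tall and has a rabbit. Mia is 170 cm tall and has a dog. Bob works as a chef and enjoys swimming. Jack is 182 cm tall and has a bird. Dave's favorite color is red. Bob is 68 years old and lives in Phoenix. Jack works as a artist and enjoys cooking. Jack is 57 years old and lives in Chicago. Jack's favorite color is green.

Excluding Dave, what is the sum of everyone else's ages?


Sum (excluding Dave): 194

194


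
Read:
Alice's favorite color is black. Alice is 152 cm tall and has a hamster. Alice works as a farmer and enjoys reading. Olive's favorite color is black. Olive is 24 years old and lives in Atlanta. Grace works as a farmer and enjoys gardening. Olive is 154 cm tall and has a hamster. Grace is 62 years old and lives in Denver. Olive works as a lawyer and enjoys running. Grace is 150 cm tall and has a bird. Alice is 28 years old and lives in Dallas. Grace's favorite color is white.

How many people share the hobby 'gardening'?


Count: 1

1


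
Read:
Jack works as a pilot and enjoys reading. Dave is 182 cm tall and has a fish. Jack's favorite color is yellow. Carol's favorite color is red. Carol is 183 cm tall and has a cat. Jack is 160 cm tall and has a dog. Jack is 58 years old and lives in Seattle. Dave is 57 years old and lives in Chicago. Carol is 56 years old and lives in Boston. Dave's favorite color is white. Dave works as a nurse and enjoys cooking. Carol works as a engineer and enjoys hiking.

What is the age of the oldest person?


Oldest: Jack at 58

58


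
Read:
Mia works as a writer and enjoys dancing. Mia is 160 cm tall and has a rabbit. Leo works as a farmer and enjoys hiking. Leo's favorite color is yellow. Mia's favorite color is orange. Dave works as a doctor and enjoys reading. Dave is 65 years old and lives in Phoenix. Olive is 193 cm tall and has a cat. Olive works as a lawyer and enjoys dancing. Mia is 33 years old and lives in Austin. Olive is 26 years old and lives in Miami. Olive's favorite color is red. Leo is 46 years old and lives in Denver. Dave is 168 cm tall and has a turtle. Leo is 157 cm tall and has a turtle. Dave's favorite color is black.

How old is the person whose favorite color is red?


Person with favorite color=red is Olive, age 26

26


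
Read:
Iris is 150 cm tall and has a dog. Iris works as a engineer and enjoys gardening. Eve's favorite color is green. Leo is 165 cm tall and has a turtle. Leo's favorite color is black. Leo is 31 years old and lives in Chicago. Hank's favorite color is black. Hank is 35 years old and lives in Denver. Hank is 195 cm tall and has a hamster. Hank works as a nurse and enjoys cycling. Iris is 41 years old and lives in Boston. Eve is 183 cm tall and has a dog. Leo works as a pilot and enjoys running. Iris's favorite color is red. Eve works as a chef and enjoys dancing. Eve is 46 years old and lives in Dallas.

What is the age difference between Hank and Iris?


|35 - 41| = 6

6


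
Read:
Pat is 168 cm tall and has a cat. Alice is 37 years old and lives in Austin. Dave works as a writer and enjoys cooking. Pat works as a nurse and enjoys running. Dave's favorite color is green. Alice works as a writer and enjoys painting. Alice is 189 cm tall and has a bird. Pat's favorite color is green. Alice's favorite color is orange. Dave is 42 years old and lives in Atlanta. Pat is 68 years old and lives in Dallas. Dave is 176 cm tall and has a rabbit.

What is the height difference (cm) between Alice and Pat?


|189 - 168| = 21

21


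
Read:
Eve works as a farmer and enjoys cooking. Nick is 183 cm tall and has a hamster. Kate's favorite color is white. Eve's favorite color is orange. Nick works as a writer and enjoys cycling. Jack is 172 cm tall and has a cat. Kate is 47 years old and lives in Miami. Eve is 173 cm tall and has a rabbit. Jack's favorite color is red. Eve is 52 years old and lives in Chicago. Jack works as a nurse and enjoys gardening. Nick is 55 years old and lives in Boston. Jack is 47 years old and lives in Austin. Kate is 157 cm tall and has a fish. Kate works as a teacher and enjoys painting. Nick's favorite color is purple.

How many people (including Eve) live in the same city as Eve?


Eve lives in Chicago. Count = 1

1


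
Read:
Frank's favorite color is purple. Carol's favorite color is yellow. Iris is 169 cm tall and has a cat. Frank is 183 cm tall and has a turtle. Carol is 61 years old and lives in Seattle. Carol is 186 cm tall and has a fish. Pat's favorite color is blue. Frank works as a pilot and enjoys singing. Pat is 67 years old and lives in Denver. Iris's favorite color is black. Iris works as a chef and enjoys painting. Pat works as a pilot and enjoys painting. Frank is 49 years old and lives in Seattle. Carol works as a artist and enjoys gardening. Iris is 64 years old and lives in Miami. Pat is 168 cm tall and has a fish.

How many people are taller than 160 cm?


Taller than 160: 4

4


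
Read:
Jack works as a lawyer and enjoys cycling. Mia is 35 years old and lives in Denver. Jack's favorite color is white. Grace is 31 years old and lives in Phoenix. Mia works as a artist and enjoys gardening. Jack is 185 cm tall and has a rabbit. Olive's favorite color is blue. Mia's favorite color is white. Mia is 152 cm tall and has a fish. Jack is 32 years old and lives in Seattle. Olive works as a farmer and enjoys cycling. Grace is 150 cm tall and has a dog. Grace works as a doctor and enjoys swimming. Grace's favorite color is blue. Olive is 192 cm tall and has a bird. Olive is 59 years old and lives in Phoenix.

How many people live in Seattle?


Count in Seattle: 1

1


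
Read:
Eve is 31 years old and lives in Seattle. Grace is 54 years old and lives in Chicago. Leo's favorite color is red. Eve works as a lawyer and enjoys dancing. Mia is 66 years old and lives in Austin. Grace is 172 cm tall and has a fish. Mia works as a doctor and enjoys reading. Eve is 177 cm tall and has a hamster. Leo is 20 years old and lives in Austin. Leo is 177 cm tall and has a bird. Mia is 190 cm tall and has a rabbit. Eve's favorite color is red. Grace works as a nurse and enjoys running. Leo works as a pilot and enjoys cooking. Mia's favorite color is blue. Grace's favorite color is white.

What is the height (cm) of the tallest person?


Tallest: Mia at 190 cm

190


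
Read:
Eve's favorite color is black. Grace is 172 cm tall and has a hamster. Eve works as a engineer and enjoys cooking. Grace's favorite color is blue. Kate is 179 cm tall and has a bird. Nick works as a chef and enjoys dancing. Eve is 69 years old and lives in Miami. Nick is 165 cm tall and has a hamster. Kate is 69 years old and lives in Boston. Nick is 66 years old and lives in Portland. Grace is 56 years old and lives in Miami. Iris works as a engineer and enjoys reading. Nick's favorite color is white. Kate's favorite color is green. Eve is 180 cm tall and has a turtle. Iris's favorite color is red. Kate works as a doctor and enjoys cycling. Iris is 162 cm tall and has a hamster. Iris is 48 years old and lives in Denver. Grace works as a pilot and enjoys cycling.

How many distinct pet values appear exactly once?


Unique pet values: 2

2


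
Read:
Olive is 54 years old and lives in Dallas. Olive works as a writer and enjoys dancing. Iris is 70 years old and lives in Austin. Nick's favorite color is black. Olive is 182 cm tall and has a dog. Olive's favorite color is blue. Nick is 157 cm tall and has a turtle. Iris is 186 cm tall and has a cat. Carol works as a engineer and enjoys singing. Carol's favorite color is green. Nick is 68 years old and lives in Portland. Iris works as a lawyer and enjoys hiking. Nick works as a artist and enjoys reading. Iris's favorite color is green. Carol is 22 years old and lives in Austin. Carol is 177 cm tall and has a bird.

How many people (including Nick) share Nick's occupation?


Nick is a artist. Count = 1

1


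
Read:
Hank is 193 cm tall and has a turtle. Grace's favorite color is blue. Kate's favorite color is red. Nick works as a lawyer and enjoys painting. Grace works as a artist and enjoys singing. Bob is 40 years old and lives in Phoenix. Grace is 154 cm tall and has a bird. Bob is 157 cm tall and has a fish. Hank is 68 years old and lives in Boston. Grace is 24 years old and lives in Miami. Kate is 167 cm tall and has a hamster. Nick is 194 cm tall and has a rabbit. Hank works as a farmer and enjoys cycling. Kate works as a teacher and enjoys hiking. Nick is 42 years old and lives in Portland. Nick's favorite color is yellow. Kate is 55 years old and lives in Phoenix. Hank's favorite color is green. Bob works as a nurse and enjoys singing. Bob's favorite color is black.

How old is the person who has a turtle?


Person with turtle is Hank, age 68

68


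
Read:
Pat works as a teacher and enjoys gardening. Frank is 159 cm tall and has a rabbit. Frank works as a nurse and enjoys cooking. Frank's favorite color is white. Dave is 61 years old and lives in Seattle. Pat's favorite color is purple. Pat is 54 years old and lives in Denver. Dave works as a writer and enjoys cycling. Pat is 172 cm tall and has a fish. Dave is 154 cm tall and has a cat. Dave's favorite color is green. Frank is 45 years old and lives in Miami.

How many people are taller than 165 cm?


Taller than 165: 1

1


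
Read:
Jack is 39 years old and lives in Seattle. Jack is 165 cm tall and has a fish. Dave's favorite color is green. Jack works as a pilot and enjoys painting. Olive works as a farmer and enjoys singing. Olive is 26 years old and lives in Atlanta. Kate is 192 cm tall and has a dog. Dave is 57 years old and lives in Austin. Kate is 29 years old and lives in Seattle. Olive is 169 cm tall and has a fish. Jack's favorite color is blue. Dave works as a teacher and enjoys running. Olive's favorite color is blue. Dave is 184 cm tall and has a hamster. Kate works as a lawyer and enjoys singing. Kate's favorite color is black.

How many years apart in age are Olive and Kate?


26 vs 29, diff = 3

3


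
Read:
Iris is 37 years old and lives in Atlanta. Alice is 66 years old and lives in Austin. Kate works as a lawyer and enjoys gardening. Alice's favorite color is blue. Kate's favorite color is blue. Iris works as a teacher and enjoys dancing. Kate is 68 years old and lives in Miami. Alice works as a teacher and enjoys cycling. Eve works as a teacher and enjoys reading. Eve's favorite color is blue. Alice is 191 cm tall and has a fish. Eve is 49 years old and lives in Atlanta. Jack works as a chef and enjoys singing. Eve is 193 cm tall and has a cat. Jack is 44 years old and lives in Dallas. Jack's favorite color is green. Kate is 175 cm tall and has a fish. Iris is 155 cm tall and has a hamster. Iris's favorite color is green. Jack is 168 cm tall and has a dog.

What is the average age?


Sum=264, n=5, avg=52.8

52.8


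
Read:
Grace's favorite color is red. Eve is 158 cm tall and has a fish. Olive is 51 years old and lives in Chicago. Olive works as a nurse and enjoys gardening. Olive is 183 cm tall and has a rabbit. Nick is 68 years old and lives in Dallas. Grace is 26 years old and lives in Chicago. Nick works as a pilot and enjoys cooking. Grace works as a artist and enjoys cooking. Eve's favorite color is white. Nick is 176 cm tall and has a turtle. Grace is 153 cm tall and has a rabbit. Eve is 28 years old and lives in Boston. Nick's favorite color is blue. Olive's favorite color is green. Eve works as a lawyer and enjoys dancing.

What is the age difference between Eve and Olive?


|28 - 51| = 23

23


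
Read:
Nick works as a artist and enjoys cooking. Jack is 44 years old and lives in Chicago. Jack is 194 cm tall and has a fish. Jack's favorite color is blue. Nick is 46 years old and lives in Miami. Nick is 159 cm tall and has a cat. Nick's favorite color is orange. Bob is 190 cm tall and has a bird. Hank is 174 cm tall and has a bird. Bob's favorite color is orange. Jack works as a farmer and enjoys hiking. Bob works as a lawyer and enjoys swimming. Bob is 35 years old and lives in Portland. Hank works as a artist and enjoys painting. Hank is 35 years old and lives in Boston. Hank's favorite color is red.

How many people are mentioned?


People: Nick, Hank, Bob, Jack. Count = 4

4


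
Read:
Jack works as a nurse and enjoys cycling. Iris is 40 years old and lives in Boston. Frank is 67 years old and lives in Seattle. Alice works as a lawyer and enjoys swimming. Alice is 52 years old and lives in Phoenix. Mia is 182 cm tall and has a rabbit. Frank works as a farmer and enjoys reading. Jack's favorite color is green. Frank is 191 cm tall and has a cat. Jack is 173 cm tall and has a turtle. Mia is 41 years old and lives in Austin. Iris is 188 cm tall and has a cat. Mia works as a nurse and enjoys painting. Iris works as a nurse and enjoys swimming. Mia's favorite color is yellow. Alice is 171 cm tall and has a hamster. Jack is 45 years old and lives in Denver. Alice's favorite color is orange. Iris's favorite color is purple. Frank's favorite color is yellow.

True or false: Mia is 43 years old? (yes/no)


Mia is actually 41. no

no


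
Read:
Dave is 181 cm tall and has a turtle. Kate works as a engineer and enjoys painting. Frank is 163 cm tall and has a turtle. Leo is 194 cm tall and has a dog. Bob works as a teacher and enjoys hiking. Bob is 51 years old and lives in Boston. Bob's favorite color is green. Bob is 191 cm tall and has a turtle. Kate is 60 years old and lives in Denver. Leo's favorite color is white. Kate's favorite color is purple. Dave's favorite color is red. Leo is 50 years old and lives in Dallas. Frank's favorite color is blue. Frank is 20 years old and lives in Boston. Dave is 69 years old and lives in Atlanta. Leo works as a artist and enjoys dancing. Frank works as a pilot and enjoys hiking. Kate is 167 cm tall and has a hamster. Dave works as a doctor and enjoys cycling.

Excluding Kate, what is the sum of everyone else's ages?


Sum (excluding Kate): 190

190


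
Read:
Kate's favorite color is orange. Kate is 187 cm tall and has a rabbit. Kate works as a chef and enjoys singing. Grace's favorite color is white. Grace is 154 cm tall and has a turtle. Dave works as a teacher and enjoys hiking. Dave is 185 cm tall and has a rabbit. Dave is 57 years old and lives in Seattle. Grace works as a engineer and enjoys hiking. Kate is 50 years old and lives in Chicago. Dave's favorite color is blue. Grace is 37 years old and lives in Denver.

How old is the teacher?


The teacher is Dave, age 57

57


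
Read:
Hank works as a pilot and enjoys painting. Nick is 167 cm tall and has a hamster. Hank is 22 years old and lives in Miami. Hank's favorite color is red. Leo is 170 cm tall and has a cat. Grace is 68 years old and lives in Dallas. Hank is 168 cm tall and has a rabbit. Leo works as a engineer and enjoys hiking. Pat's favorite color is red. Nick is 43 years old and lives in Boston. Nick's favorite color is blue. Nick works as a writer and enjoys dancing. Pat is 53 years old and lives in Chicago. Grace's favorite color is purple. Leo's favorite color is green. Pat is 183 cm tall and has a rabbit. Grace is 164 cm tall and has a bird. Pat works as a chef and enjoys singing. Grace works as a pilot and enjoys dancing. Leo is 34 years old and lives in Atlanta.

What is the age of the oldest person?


Oldest: Grace at 68

68


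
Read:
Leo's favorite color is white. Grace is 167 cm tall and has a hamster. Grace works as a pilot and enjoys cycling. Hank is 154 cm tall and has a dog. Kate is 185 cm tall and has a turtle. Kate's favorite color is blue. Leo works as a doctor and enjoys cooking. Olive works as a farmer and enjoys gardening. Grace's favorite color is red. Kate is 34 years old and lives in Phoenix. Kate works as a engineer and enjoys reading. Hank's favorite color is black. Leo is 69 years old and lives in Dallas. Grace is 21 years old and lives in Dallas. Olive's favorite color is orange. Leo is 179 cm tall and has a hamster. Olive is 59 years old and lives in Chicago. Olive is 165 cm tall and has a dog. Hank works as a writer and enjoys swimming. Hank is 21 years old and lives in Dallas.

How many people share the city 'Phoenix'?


Count: 1

1


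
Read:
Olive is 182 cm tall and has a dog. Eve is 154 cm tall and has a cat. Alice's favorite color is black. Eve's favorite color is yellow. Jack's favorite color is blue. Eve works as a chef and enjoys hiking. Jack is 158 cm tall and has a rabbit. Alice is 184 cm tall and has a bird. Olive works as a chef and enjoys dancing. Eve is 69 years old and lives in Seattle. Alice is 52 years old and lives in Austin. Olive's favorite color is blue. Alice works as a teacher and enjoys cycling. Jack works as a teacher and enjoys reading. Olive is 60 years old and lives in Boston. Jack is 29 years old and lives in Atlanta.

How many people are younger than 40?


Filter: 1

1


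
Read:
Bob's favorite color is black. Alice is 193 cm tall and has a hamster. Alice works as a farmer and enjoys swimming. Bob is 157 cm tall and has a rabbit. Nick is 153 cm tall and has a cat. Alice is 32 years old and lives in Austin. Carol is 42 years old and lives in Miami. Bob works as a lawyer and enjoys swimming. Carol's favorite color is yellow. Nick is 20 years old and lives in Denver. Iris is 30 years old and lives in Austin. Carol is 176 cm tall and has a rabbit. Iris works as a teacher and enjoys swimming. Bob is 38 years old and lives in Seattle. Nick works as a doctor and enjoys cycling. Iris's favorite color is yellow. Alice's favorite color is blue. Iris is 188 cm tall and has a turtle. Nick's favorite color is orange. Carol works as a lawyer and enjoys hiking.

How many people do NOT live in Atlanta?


Not in Atlanta: 5

5


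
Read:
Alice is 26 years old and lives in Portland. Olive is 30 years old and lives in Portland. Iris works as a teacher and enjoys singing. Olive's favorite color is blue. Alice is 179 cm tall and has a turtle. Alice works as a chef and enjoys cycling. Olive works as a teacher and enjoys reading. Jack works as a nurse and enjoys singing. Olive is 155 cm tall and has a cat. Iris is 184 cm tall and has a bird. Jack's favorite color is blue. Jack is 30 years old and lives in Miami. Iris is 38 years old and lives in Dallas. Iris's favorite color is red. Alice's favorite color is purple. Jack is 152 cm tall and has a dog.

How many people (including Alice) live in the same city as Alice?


Alice lives in Portland. Count = 2

2


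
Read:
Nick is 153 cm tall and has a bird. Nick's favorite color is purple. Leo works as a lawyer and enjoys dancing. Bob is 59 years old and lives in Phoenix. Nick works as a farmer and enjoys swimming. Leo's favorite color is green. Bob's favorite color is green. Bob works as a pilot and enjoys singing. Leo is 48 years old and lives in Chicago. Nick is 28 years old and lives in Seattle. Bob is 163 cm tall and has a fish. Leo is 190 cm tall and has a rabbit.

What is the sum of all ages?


48+59+28 = 135

135


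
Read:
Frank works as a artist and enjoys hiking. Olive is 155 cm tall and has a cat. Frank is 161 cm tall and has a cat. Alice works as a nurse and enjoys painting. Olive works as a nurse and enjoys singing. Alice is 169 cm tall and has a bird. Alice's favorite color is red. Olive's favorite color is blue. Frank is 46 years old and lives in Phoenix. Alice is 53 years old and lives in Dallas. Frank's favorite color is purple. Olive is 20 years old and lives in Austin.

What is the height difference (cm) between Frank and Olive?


|161 - 155| = 6

6


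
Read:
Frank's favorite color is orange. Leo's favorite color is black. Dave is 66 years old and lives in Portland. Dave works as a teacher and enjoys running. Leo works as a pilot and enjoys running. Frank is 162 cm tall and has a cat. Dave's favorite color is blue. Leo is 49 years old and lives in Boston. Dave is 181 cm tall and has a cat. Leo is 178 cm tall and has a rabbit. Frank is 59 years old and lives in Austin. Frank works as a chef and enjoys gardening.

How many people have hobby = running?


Count: 2

2


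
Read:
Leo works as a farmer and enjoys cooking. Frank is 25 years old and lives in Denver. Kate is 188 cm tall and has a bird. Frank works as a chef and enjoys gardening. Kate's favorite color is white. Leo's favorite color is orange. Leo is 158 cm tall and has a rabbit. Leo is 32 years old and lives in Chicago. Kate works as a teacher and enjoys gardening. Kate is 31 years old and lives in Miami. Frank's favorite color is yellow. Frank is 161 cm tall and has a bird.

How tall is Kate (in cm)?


Kate is 188 cm tall

188


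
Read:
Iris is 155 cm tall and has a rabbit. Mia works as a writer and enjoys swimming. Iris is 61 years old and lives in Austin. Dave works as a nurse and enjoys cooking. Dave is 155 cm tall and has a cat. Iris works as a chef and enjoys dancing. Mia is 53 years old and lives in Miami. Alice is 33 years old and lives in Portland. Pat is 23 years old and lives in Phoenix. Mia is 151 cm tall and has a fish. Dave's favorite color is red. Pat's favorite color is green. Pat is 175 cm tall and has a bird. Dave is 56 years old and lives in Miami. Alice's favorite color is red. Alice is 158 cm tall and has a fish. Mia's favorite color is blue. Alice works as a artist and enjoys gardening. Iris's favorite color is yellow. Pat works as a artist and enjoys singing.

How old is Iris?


Iris is 61 years old

61


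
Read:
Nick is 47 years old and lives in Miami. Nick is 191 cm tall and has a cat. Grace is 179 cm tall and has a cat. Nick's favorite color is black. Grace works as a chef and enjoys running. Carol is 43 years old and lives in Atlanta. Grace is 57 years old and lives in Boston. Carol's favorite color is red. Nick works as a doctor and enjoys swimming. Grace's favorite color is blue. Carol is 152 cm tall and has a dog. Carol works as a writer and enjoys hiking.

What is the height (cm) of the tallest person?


Tallest: Nick at 191 cm

191


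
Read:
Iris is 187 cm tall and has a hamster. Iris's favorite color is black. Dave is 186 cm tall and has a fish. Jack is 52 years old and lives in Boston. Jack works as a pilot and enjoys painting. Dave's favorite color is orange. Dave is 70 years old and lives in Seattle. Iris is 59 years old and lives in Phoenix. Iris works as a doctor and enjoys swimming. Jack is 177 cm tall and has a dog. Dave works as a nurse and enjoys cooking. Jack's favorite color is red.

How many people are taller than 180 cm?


Taller than 180: 2

2


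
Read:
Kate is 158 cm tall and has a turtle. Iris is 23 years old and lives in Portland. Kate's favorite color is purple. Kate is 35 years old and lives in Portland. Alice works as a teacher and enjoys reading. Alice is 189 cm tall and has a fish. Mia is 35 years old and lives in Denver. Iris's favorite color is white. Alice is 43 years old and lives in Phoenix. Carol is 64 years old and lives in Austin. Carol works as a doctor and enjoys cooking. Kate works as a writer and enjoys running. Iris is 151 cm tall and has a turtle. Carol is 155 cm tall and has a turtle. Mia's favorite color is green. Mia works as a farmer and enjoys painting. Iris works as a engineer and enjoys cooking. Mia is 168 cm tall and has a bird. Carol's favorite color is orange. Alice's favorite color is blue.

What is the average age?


Sum=200, n=5, avg=40

40


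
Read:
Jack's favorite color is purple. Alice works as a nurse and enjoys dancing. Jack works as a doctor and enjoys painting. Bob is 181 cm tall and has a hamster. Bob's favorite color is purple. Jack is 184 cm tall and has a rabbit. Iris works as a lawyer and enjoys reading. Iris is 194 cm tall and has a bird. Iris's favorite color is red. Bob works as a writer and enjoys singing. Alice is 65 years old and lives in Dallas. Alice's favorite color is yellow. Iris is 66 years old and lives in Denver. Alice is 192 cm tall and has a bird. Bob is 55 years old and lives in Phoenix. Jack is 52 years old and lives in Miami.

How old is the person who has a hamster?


Person with hamster is Bob, age 55

55


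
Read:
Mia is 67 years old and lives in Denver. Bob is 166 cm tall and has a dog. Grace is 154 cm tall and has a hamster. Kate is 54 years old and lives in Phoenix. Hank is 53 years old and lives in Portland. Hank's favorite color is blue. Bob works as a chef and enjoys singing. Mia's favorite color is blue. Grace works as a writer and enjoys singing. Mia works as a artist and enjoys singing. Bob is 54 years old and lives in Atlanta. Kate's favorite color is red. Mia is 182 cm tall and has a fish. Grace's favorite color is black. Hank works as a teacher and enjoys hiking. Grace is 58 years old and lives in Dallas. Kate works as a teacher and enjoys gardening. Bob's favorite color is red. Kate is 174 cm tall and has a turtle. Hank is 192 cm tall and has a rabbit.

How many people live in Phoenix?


Count in Phoenix: 1

1


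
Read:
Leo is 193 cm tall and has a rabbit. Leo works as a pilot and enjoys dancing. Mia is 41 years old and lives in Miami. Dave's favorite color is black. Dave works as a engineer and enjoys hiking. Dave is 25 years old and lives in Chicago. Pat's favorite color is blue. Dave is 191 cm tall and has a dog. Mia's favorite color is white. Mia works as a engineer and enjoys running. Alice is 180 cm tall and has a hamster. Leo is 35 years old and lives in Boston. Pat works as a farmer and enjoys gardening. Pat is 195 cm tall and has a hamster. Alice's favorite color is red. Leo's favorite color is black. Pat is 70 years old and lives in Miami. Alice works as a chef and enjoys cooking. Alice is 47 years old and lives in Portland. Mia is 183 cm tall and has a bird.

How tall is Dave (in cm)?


Dave is 191 cm tall

191


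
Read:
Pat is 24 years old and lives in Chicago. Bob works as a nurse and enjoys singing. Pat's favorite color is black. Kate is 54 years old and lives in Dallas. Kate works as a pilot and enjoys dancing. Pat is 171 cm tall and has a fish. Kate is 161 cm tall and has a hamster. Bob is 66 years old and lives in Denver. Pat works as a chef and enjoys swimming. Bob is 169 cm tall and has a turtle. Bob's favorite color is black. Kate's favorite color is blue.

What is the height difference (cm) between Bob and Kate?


|169 - 161| = 8

8


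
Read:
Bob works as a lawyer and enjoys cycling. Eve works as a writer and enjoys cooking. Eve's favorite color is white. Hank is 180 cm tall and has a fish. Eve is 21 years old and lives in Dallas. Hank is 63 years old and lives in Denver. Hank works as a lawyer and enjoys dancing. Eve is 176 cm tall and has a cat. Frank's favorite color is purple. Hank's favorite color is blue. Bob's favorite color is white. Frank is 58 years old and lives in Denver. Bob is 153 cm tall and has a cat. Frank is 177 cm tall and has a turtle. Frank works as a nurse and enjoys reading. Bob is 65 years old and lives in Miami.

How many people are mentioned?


People: Hank, Frank, Eve, Bob. Count = 4

4


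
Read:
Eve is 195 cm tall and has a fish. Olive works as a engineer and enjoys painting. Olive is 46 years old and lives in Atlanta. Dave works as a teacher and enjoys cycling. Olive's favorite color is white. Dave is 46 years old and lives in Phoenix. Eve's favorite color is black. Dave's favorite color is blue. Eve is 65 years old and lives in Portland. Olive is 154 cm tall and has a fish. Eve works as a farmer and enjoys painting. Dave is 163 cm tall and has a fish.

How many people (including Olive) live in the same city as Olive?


Olive lives in Atlanta. Count = 1

1


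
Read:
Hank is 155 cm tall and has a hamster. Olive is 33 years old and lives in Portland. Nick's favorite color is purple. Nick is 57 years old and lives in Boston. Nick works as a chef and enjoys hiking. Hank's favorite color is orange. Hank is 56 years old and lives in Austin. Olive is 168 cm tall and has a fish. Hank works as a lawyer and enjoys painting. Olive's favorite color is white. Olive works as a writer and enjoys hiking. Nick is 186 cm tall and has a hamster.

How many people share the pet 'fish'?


Count: 1

1


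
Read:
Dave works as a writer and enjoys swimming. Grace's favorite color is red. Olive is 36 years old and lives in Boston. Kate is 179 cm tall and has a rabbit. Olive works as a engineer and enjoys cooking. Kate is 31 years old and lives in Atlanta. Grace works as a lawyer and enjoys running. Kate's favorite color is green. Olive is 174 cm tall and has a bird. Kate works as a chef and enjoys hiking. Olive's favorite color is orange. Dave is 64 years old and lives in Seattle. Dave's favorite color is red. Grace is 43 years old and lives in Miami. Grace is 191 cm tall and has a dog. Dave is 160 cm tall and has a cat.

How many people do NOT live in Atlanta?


Not in Atlanta: 3

3


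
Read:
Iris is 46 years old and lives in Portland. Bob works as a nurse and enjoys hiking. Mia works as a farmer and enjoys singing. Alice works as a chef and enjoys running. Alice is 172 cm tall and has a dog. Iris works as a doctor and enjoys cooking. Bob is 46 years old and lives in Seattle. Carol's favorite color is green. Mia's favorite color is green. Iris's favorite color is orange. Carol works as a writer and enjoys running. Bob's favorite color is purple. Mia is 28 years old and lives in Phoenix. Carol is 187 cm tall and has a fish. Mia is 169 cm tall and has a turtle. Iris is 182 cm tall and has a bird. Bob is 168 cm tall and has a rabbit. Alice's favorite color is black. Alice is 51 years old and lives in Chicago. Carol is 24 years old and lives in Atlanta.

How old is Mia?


Mia is 28 years old

28


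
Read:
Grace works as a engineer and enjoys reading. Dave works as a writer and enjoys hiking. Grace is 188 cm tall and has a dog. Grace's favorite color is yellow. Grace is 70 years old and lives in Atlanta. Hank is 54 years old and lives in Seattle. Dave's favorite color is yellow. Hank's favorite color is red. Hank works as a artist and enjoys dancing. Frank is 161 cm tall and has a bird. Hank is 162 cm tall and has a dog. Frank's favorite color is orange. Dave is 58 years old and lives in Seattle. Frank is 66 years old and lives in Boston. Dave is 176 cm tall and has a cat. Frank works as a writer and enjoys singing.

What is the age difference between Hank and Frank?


|54 - 66| = 12

12


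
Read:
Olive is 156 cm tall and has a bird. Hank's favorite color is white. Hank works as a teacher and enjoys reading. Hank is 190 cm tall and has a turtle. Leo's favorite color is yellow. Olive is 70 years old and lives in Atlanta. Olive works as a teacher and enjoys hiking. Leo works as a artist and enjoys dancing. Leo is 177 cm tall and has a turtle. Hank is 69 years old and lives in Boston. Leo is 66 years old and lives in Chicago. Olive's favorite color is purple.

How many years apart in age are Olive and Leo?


70 vs 66, diff = 4

4


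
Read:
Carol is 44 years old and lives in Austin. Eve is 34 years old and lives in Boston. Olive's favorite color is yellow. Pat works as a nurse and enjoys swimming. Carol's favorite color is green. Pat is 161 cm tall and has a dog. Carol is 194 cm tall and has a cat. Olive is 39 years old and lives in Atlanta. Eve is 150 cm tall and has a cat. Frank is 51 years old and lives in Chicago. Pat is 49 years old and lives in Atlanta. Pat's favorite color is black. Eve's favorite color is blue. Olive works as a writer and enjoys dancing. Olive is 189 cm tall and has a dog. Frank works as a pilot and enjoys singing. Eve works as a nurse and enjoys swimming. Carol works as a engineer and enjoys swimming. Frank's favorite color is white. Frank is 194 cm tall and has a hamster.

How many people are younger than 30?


Filter: 0

0


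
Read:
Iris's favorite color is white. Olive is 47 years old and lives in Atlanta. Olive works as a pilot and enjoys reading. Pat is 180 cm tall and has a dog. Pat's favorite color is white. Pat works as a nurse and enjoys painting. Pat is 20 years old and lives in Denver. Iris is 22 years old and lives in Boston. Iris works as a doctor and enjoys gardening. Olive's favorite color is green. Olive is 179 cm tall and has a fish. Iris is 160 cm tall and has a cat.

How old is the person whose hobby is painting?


Person with hobby=painting is Pat, age 20

20


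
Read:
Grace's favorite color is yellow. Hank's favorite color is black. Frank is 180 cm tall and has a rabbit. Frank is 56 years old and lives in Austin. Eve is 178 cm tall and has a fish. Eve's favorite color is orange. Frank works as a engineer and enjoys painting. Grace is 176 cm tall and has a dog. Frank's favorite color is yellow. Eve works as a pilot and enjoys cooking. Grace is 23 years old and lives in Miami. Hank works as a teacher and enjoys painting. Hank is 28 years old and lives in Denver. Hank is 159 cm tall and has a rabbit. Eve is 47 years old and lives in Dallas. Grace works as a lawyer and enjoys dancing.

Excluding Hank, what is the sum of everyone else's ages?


Sum (excluding Hank): 126

126


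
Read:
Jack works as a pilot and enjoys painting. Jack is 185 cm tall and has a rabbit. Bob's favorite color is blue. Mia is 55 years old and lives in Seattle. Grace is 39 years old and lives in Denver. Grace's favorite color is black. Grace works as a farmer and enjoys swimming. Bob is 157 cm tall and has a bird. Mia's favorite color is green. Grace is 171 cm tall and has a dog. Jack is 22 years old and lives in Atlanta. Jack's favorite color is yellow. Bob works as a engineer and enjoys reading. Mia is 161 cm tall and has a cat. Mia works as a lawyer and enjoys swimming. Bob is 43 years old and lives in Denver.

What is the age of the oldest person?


Oldest: Mia at 55

55


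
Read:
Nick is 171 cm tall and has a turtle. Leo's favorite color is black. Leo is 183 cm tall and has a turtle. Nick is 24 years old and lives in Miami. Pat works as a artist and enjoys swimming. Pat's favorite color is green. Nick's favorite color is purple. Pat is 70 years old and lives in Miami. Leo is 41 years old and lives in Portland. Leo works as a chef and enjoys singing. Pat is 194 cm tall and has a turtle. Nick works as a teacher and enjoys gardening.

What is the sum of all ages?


41+70+24 = 135

135


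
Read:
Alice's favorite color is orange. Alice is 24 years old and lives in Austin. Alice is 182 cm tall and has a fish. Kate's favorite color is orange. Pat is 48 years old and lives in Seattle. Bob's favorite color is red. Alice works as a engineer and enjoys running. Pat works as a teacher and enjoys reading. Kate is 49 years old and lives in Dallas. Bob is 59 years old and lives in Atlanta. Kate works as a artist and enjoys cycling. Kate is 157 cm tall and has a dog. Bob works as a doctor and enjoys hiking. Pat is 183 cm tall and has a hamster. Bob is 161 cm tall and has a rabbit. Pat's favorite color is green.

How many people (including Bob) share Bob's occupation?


Bob is a doctor. Count = 1

1


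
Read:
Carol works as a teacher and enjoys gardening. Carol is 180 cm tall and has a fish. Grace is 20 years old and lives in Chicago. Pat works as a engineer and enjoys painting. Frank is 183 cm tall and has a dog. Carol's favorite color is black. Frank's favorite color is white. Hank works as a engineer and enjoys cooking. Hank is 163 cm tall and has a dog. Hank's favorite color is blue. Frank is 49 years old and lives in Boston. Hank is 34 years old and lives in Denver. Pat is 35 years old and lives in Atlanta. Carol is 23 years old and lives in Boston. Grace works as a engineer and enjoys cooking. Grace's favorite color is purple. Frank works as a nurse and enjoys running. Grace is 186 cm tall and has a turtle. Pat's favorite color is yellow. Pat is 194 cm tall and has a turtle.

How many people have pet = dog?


Count: 2

2
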